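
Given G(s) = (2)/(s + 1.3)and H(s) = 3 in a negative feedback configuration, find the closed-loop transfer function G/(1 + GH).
Closed-loop T = G/(1+GH).
Numerator: G_num * H_den = 2.
Denominator: G_den * H_den + G_num * H_num = (s + 1.3) + (6) = s + 7.3.
T(s) = (2)/(s + 7.3)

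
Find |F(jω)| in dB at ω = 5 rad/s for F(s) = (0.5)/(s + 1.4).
Substitute s = j*5: F(j5) = 0.0259644 - 0.09273j.
|F(j5)| = sqrt(Re² + Im²) = 0.0963.
20*log₁₀(0.0963) = -20.33 dB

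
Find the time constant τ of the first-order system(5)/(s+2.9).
First-order system: τ = -1/pole. Pole = -2.9. τ = -1/(-2.9) = 0.3448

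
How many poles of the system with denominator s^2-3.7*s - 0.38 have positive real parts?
s^2 - 3.7*s - 0.38 = (s - 3.8)(s + 0.1). Poles: -0.1, 3.8. RHP poles (Re>0): 1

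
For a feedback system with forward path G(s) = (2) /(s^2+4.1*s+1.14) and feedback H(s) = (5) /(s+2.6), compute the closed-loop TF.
Closed-loop T = G/(1+GH).
Numerator: G_num * H_den = 2*s + 5.2.
Denominator: G_den * H_den + G_num * H_num = (s^3 + 6.7*s^2 + 11.8*s + 2.964) + (10) = s^3 + 6.7*s^2 + 11.8*s + 12.964.
T(s) = (2*s + 5.2)/(s^3 + 6.7*s^2 + 11.8*s + 12.964)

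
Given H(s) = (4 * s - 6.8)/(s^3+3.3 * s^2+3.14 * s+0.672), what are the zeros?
Set numerator = 0: 4*s - 6.8 = 0 → Zeros: 1.7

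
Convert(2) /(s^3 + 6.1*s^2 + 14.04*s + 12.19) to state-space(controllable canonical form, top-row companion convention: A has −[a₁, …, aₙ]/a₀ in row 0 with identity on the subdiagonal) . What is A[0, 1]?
Reachable canonical form for den = s^3 + 6.1*s^2 + 14.04*s + 12.19: top row of A = -[a₁,a₂,...,aₙ]/a₀, ones on the subdiagonal, zeros elsewhere.
A = [[-6.1, -14.04, -12.19], [1, 0, 0], [0, 1, 0]].
A[0,1] = -14.04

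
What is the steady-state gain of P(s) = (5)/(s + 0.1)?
DC gain = P(0) = num(0)/den(0) = 5/0.1 = 50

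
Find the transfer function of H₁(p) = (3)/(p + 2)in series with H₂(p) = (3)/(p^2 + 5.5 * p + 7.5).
Series: H = H₁ · H₂ = (n₁·n₂)/(d₁·d₂).
Num: n₁·n₂ = 9. Den: d₁·d₂ = p^3 + 7.5*p^2 + 18.5*p + 15.
H(p) = (9)/(p^3 + 7.5*p^2 + 18.5*p + 15)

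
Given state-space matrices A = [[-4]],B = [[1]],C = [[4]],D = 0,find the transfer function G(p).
G(p) = C(pI - A)⁻¹B + D.
Characteristic polynomial det(pI - A) = p + 4.
Numerator from C·adj(pI-A)·B + D·det(pI-A) = 4.
G(p) = (4)/(p + 4)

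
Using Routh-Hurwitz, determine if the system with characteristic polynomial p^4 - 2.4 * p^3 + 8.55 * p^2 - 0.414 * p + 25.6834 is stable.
Routh array:
p^4: [1, 8.55, 25.6834]; p^3: [-2.4, -0.414]; p^2: [8.3775, 25.6834]; p^1: [6.94382]; p^0: [25.6834]
First column: [1, -2.4, 8.3775, 6.94382, 25.6834]. Sign changes = 2.
No, unstable (2 RHP root(s))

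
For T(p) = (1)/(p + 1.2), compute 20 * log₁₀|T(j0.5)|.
Substitute p = j*0.5: T(j0.5) = 0.710059 - 0.295858j.
|T(j0.5)| = sqrt(Re² + Im²) = 0.7692.
20*log₁₀(0.7692) = -2.28 dB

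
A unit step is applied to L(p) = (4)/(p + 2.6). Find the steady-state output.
FVT: lim_{t→∞} y(t) = lim_{p→0} p*Y(p) where Y(p) = L(p)/p.
= lim_{p→0} L(p) = L(0) = num(0)/den(0) = 4/2.6 = 1.538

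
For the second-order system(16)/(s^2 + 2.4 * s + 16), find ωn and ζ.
Standard form: ωn²/(s²+2ζωn·s+ωn²).
const=16=ωn² → ωn=4, s coeff=2.4=2ζωn → ζ=0.3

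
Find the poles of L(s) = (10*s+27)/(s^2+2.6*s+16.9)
Set denominator = 0: s^2 + 2.6*s + 16.9 = 0 → Poles: -1.3 + 3.9j, -1.3 - 3.9j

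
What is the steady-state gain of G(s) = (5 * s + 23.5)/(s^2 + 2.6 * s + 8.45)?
DC gain = G(0) = num(0)/den(0) = 23.5/8.45 = 2.781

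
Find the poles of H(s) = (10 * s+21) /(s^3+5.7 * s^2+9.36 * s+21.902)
Set denominator = 0: s^3 + 5.7*s^2 + 9.36*s + 21.902 = (s + 4.7)(s^2 + s + 4.66) = 0 → Poles: -0.5 + 2.1j, -0.5 - 2.1j, -4.7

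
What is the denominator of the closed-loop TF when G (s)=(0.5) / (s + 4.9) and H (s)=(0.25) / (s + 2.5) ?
Characteristic poly = G_den * H_den + G_num * H_num = (s^2 + 7.4*s + 12.25) + (0.125) = s^2 + 7.4*s + 12.375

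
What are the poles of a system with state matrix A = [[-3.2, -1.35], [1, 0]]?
Eigenvalues solve det(λI - A) = 0.
Characteristic polynomial: λ^2 + 3.2*λ + 1.35 = 0.
Factor: (λ + 0.5)(λ + 2.7) = 0.
Roots: -0.5, -2.7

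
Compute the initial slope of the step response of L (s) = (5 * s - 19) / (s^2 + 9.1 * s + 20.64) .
IVT: y'(0⁺) = lim_{s→∞} s²·Y(s) = lim_{s→∞} s·L(s).
deg(num) = 1, deg(den) = 2, relative degree = 1, so s·L(s) → (leading num)/(leading den) = 5/1 = 5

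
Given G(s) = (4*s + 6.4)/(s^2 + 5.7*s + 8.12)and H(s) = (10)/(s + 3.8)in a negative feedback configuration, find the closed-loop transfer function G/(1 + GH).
Closed-loop T = G/(1+GH).
Numerator: G_num * H_den = 4*s^2 + 21.6*s + 24.32.
Denominator: G_den * H_den + G_num * H_num = (s^3 + 9.5*s^2 + 29.78*s + 30.856) + (40*s + 64) = s^3 + 9.5*s^2 + 69.78*s + 94.856.
T(s) = (4*s^2 + 21.6*s + 24.32)/(s^3 + 9.5*s^2 + 69.78*s + 94.856)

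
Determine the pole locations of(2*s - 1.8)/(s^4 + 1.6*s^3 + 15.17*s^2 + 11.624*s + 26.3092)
Set denominator = 0: s^4 + 1.6*s^3 + 15.17*s^2 + 11.624*s + 26.3092 = (s^2 + 0.8*s + 12.41)(s^2 + 0.8*s + 2.12) = 0 → Poles: -0.4 + 1.4j, -0.4 + 3.5j, -0.4 - 1.4j, -0.4 - 3.5j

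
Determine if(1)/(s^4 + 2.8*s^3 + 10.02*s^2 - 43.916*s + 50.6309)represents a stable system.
Denominator: s^4 + 2.8*s^3 + 10.02*s^2 - 43.916*s + 50.6309 = (s^2 - 2.6*s + 2.33)(s^2 + 5.4*s + 21.73). Poles: -2.7 + 3.8j, -2.7 - 3.8j, 1.3 + 0.8j, 1.3 - 0.8j. All Re(p)<0: No (unstable)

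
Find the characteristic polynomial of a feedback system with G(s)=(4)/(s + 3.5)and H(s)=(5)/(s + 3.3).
Characteristic poly = G_den * H_den + G_num * H_num = (s^2 + 6.8*s + 11.55) + (20) = s^2 + 6.8*s + 31.55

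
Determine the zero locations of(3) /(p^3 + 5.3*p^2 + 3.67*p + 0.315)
Numerator is a nonzero constant (3) → Zeros: none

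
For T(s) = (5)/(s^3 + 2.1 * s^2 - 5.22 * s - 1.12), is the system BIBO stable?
Denominator: s^3 + 2.1*s^2 - 5.22*s - 1.12 = (s - 1.6)(s + 0.2)(s + 3.5). Poles: -0.2, -3.5, 1.6. All Re(p)<0: No (unstable)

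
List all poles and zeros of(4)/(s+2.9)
Set denominator = 0: s + 2.9 = 0 → Poles: -2.9
Numerator is a nonzero constant (4) → Zeros: none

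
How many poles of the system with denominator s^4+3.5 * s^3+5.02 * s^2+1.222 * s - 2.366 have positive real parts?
s^4 + 3.5*s^3 + 5.02*s^2 + 1.222*s - 2.366 = (s - 0.5)(s + 1.4)(s^2 + 2.6*s + 3.38). Poles: -1.3 + 1.3j, -1.3 - 1.3j, -1.4, 0.5. RHP poles (Re>0): 1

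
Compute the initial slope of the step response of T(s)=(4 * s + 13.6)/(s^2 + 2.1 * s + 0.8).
IVT: y'(0⁺) = lim_{s→∞} s²·Y(s) = lim_{s→∞} s·T(s).
deg(num) = 1, deg(den) = 2, relative degree = 1, so s·T(s) → (leading num)/(leading den) = 4/1 = 4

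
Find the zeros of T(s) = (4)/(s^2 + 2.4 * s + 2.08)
Numerator is a nonzero constant (4) → Zeros: none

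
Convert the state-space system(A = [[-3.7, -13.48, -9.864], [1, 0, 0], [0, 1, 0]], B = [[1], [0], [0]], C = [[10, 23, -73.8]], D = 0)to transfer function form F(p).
F(p) = C(pI - A)⁻¹B + D.
Characteristic polynomial det(pI - A) = p^3 + 3.7*p^2 + 13.48*p + 9.864.
Numerator from C·adj(pI-A)·B + D·det(pI-A) = 10*p^2 + 23*p - 73.8.
F(p) = (10*p^2 + 23*p - 73.8)/(p^3 + 3.7*p^2 + 13.48*p + 9.864)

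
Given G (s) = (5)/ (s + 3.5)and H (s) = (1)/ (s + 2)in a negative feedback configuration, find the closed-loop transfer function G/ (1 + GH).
Closed-loop T = G/(1+GH).
Numerator: G_num * H_den = 5*s + 10.
Denominator: G_den * H_den + G_num * H_num = (s^2 + 5.5*s + 7) + (5) = s^2 + 5.5*s + 12.
T(s) = (5*s + 10)/(s^2 + 5.5*s + 12)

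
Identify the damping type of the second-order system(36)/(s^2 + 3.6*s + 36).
Standard form: ωn²/(s²+2ζωn·s+ωn²) gives ωn=6, ζ=0.3.
Underdamped (ζ = 0.3 < 1)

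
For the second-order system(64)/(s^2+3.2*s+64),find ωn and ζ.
Standard form: ωn²/(s²+2ζωn·s+ωn²).
const=64=ωn² → ωn=8, s coeff=3.2=2ζωn → ζ=0.2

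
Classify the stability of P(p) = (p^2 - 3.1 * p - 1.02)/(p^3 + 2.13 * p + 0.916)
Denominator: p^3 + 2.13*p + 0.916 = (p + 0.4)(p^2 - 0.4*p + 2.29). Poles: -0.4, 0.2 + 1.5j, 0.2 - 1.5j. Unstable (2 pole(s) in RHP)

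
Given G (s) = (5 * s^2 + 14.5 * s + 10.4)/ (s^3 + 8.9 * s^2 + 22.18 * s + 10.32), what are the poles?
Set denominator = 0: s^3 + 8.9*s^2 + 22.18*s + 10.32 = (s + 0.6)(s + 4)(s + 4.3) = 0 → Poles: -0.6, -4, -4.3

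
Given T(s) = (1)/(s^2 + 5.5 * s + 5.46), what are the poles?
Set denominator = 0: s^2 + 5.5*s + 5.46 = (s + 1.3)(s + 4.2) = 0 → Poles: -1.3, -4.2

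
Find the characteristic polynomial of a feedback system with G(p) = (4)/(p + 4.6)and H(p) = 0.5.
Characteristic poly = G_den * H_den + G_num * H_num = (p + 4.6) + (2) = p + 6.6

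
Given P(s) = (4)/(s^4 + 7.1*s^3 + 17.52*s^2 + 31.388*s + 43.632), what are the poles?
Set denominator = 0: s^4 + 7.1*s^3 + 17.52*s^2 + 31.388*s + 43.632 = (s + 4)(s + 2.7)(s^2 + 0.4*s + 4.04) = 0 → Poles: -0.2 + 2j, -0.2 - 2j, -2.7, -4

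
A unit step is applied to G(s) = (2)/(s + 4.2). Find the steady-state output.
FVT: lim_{t→∞} y(t) = lim_{s→0} s*Y(s) where Y(s) = G(s)/s.
= lim_{s→0} G(s) = G(0) = num(0)/den(0) = 2/4.2 = 0.4762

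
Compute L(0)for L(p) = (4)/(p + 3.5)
DC gain = L(0) = num(0)/den(0) = 4/3.5 = 1.143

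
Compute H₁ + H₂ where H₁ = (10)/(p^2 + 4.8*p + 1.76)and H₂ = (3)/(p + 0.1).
Parallel: H = H₁ + H₂ = (n₁·d₂ + n₂·d₁)/(d₁·d₂).
n₁·d₂ = 10*p + 1. n₂·d₁ = 3*p^2 + 14.4*p + 5.28. Sum = 3*p^2 + 24.4*p + 6.28. d₁·d₂ = p^3 + 4.9*p^2 + 2.24*p + 0.176.
H(p) = (3*p^2 + 24.4*p + 6.28)/(p^3 + 4.9*p^2 + 2.24*p + 0.176)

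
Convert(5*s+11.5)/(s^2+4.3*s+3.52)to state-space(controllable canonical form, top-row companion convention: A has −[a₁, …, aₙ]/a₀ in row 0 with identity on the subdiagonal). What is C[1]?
Reachable canonical form: C = numerator coefficients (right-aligned, zero-padded to length n).
num = 5*s + 11.5, C = [[5, 11.5]].
C[1] = 11.5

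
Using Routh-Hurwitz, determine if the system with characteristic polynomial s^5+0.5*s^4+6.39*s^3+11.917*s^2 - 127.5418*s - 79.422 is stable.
Routh array:
s^5: [1, 6.39, -127.5418]; s^4: [0.5, 11.917, -79.422]; s^3: [-17.444, 31.3022]; s^2: [12.8142, -79.422]; s^1: [-76.815]; s^0: [-79.422]
First column: [1, 0.5, -17.444, 12.8142, -76.815, -79.422]. Sign changes = 3.
No, unstable (3 RHP root(s))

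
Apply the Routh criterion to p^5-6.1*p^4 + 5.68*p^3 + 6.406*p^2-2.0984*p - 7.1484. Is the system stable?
Routh array:
p^5: [1, 5.68, -2.0984]; p^4: [-6.1, 6.406, -7.1484]; p^3: [6.73016, -3.27027]; p^2: [3.44194, -7.1484]; p^1: [10.7073]; p^0: [-7.1484]
First column: [1, -6.1, 6.73016, 3.44194, 10.7073, -7.1484]. Sign changes = 3.
No, unstable (3 RHP root(s))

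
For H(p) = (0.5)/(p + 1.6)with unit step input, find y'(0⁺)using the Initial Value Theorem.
IVT: y'(0⁺) = lim_{p→∞} p²·Y(p) = lim_{p→∞} p·H(p).
deg(num) = 0, deg(den) = 1, relative degree = 1, so p·H(p) → (leading num)/(leading den) = 0.5/1 = 0.5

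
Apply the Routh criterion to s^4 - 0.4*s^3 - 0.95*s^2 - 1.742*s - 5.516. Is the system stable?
Routh array:
s^4: [1, -0.95, -5.516]; s^3: [-0.4, -1.742]; s^2: [-5.305, -5.516]; s^1: [-1.32609]; s^0: [-5.516]
First column: [1, -0.4, -5.305, -1.32609, -5.516]. Sign changes = 1.
No, unstable (1 RHP root(s))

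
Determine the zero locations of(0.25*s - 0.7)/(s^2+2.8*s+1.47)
Set numerator = 0: 0.25*s - 0.7 = 0 → Zeros: 2.8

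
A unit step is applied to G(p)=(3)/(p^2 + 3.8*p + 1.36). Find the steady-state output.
FVT: lim_{t→∞} y(t) = lim_{p→0} p*Y(p) where Y(p) = G(p)/p.
= lim_{p→0} G(p) = G(0) = num(0)/den(0) = 3/1.36 = 2.206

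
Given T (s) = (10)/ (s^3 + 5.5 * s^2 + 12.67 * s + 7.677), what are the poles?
Set denominator = 0: s^3 + 5.5*s^2 + 12.67*s + 7.677 = (s + 0.9)(s^2 + 4.6*s + 8.53) = 0 → Poles: -0.9, -2.3 + 1.8j, -2.3 - 1.8j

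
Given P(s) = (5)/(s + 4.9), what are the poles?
Set denominator = 0: s + 4.9 = 0 → Poles: -4.9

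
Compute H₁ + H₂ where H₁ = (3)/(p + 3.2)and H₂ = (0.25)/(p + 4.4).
Parallel: H = H₁ + H₂ = (n₁·d₂ + n₂·d₁)/(d₁·d₂).
n₁·d₂ = 3*p + 13.2. n₂·d₁ = 0.25*p + 0.8. Sum = 3.25*p + 14. d₁·d₂ = p^2 + 7.6*p + 14.08.
H(p) = (3.25*p + 14)/(p^2 + 7.6*p + 14.08)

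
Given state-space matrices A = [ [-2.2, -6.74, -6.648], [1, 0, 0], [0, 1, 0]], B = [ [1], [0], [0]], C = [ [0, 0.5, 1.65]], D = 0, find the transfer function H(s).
H(s) = C(sI - A)⁻¹B + D.
Characteristic polynomial det(sI - A) = s^3 + 2.2*s^2 + 6.74*s + 6.648.
Numerator from C·adj(sI-A)·B + D·det(sI-A) = 0.5*s + 1.65.
H(s) = (0.5*s + 1.65)/(s^3 + 2.2*s^2 + 6.74*s + 6.648)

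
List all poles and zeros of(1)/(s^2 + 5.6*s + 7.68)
Set denominator = 0: s^2 + 5.6*s + 7.68 = (s + 2.4)(s + 3.2) = 0 → Poles: -2.4, -3.2
Numerator is a nonzero constant (1) → Zeros: none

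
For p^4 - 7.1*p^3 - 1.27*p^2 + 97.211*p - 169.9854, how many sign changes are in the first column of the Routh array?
Routh array:
p^4: [1, -1.27, -169.9854]; p^3: [-7.1, 97.211]; p^2: [12.4217, -169.9854]; p^1: [0.0506034]; p^0: [-169.9854]
First column: [1, -7.1, 12.4217, 0.0506034, -169.9854]. Sign changes = 3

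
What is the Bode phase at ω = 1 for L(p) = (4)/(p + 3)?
Substitute p = j*1: L(j1) = 1.2 - 0.4j.
∠L(j1) = atan2(Im, Re) = atan2(-0.4, 1.2) = -18.43°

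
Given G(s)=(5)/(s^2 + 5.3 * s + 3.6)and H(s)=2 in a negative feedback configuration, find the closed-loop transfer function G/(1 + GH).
Closed-loop T = G/(1+GH).
Numerator: G_num * H_den = 5.
Denominator: G_den * H_den + G_num * H_num = (s^2 + 5.3*s + 3.6) + (10) = s^2 + 5.3*s + 13.6.
T(s) = (5)/(s^2 + 5.3*s + 13.6)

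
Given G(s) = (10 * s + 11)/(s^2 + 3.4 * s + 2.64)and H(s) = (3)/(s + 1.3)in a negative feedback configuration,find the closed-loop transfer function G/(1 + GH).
Closed-loop T = G/(1+GH).
Numerator: G_num * H_den = 10*s^2 + 24*s + 14.3.
Denominator: G_den * H_den + G_num * H_num = (s^3 + 4.7*s^2 + 7.06*s + 3.432) + (30*s + 33) = s^3 + 4.7*s^2 + 37.06*s + 36.432.
T(s) = (10*s^2 + 24*s + 14.3)/(s^3 + 4.7*s^2 + 37.06*s + 36.432)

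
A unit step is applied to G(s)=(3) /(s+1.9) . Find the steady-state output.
FVT: lim_{t→∞} y(t) = lim_{s→0} s*Y(s) where Y(s) = G(s)/s.
= lim_{s→0} G(s) = G(0) = num(0)/den(0) = 3/1.9 = 1.579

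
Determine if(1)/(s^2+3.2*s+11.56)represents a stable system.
Denominator: s^2 + 3.2*s + 11.56. Poles: -1.6 + 3j, -1.6 - 3j. All Re(p)<0: Yes (stable)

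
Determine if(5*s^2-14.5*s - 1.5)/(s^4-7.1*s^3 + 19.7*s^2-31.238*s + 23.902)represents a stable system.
Denominator: s^4 - 7.1*s^3 + 19.7*s^2 - 31.238*s + 23.902 = (s - 3.4)(s - 1.9)(s^2 - 1.8*s + 3.7). Poles: 0.9 + 1.7j, 0.9 - 1.7j, 1.9, 3.4. All Re(p)<0: No (unstable)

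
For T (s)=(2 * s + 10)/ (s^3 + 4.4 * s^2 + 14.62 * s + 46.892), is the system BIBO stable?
Denominator: s^3 + 4.4*s^2 + 14.62*s + 46.892 = (s + 3.8)(s^2 + 0.6*s + 12.34). Poles: -0.3 + 3.5j, -0.3 - 3.5j, -3.8. All Re(p)<0: Yes (stable)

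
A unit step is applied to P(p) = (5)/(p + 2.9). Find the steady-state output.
FVT: lim_{t→∞} y(t) = lim_{p→0} p*Y(p) where Y(p) = P(p)/p.
= lim_{p→0} P(p) = P(0) = num(0)/den(0) = 5/2.9 = 1.724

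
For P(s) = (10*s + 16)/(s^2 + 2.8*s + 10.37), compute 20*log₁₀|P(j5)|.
Substitute s = j*5: P(j5) = 1.13629 - 2.33028j.
|P(j5)| = sqrt(Re² + Im²) = 2.593.
20*log₁₀(2.593) = 8.27 dB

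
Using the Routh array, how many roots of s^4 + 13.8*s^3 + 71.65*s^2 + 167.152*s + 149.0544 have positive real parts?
Routh array:
s^4: [1, 71.65, 149.0544]; s^3: [13.8, 167.152]; s^2: [59.5375, 149.0544]; s^1: [132.603]; s^0: [149.0544]
First column: [1, 13.8, 59.5375, 132.603, 149.0544]. Sign changes = RHP roots = 0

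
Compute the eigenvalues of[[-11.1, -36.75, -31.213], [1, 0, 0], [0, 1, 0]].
Eigenvalues solve det(λI - A) = 0.
Characteristic polynomial: λ^3 + 11.1*λ^2 + 36.75*λ + 31.213 = 0.
Factor: (λ + 4.9)(λ + 4.9)(λ + 1.3) = 0.
Roots: -1.3, -4.9, -4.9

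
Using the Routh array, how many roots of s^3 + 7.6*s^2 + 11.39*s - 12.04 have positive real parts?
Routh array:
s^3: [1, 11.39]; s^2: [7.6, -12.04]; s^1: [12.9742]; s^0: [-12.04]
First column: [1, 7.6, 12.9742, -12.04]. Sign changes = RHP roots = 1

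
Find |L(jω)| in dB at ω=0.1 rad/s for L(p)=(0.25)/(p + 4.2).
Substitute p = j*0.1: L(j0.1) = 0.0594901 - 0.00141643j.
|L(j0.1)| = sqrt(Re² + Im²) = 0.05951.
20*log₁₀(0.05951) = -24.51 dB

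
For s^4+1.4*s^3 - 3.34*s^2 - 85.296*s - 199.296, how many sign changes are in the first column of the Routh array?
Routh array:
s^4: [1, -3.34, -199.296]; s^3: [1.4, -85.296]; s^2: [57.5857, -199.296]; s^1: [-80.4508]; s^0: [-199.296]
First column: [1, 1.4, 57.5857, -80.4508, -199.296]. Sign changes = 1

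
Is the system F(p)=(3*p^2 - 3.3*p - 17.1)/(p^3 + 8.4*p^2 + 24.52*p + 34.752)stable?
Denominator: p^3 + 8.4*p^2 + 24.52*p + 34.752 = (p + 4.8)(p^2 + 3.6*p + 7.24). Poles: -1.8 + 2j, -1.8 - 2j, -4.8. All Re(p)<0: Yes (stable)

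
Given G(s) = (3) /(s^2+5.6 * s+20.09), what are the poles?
Set denominator = 0: s^2 + 5.6*s + 20.09 = 0 → Poles: -2.8 + 3.5j, -2.8 - 3.5j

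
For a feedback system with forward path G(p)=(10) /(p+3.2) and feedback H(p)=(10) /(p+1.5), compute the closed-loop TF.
Closed-loop T = G/(1+GH).
Numerator: G_num * H_den = 10*p + 15.
Denominator: G_den * H_den + G_num * H_num = (p^2 + 4.7*p + 4.8) + (100) = p^2 + 4.7*p + 104.8.
T(p) = (10*p + 15)/(p^2 + 4.7*p + 104.8)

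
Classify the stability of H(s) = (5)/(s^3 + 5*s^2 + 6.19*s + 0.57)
Denominator: s^3 + 5*s^2 + 6.19*s + 0.57 = (s + 1.9)(s + 3)(s + 0.1). Poles: -0.1, -1.9, -3. Stable (all poles in LHP)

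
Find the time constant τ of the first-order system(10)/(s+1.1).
First-order system: τ = -1/pole. Pole = -1.1. τ = -1/(-1.1) = 0.9091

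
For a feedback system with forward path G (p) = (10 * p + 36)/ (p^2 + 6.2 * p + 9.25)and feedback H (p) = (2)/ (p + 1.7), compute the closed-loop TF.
Closed-loop T = G/(1+GH).
Numerator: G_num * H_den = 10*p^2 + 53*p + 61.2.
Denominator: G_den * H_den + G_num * H_num = (p^3 + 7.9*p^2 + 19.79*p + 15.725) + (20*p + 72) = p^3 + 7.9*p^2 + 39.79*p + 87.725.
T(p) = (10*p^2 + 53*p + 61.2)/(p^3 + 7.9*p^2 + 39.79*p + 87.725)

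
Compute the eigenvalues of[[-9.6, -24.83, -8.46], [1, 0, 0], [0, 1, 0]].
Eigenvalues solve det(λI - A) = 0.
Characteristic polynomial: λ^3 + 9.6*λ^2 + 24.83*λ + 8.46 = 0.
Factor: (λ + 4.5)(λ + 0.4)(λ + 4.7) = 0.
Roots: -0.4, -4.5, -4.7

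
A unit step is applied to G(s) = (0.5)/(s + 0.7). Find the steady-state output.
FVT: lim_{t→∞} y(t) = lim_{s→0} s*Y(s) where Y(s) = G(s)/s.
= lim_{s→0} G(s) = G(0) = num(0)/den(0) = 0.5/0.7 = 0.7143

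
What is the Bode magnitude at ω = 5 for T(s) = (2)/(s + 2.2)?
Substitute s = j*5: T(j5) = 0.147453 - 0.335121j.
|T(j5)| = sqrt(Re² + Im²) = 0.3661.
20*log₁₀(0.3661) = -8.73 dB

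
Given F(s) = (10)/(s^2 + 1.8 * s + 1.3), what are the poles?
Set denominator = 0: s^2 + 1.8*s + 1.3 = 0 → Poles: -0.9 + 0.7j, -0.9 - 0.7j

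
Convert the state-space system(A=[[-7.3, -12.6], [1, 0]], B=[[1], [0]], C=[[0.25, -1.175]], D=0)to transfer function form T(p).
T(p) = C(pI - A)⁻¹B + D.
Characteristic polynomial det(pI - A) = p^2 + 7.3*p + 12.6.
Numerator from C·adj(pI-A)·B + D·det(pI-A) = 0.25*p - 1.175.
T(p) = (0.25*p - 1.175)/(p^2 + 7.3*p + 12.6)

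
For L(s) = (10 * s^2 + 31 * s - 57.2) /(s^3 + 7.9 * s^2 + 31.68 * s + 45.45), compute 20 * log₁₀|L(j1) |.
Substitute s = j*1: L(j1) = -0.668695 + 1.37192j.
|L(j1)| = sqrt(Re² + Im²) = 1.526.
20*log₁₀(1.526) = 3.67 dB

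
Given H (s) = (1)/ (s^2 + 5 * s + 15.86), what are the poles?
Set denominator = 0: s^2 + 5*s + 15.86 = 0 → Poles: -2.5 + 3.1j, -2.5 - 3.1j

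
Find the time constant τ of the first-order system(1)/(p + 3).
First-order system: τ = -1/pole. Pole = -3. τ = -1/(-3) = 0.3333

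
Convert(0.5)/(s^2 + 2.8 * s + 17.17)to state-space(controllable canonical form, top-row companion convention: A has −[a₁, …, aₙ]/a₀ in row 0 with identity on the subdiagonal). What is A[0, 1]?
Reachable canonical form for den = s^2 + 2.8*s + 17.17: top row of A = -[a₁,a₂,...,aₙ]/a₀, ones on the subdiagonal, zeros elsewhere.
A = [[-2.8, -17.17], [1, 0]].
A[0,1] = -17.17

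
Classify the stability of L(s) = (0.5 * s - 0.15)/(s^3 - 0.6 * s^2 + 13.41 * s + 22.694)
Denominator: s^3 - 0.6*s^2 + 13.41*s + 22.694 = (s + 1.4)(s^2 - 2*s + 16.21). Poles: -1.4, 1 + 3.9j, 1 - 3.9j. Unstable (2 pole(s) in RHP)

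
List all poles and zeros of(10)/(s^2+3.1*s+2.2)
Set denominator = 0: s^2 + 3.1*s + 2.2 = (s + 1.1)(s + 2) = 0 → Poles: -1.1, -2
Numerator is a nonzero constant (10) → Zeros: none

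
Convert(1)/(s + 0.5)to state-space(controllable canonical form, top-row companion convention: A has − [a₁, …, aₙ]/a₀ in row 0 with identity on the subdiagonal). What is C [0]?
Reachable canonical form: C = numerator coefficients (right-aligned, zero-padded to length n).
num = 1, C = [[1]].
C[0] = 1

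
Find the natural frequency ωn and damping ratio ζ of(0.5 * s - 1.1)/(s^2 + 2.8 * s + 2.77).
Underdamped: complex pole -1.4 + 0.9j. ωn = |pole| = 1.664, ζ = -Re(pole)/ωn = 0.8412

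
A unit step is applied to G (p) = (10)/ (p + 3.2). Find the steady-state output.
FVT: lim_{t→∞} y(t) = lim_{p→0} p*Y(p) where Y(p) = G(p)/p.
= lim_{p→0} G(p) = G(0) = num(0)/den(0) = 10/3.2 = 3.125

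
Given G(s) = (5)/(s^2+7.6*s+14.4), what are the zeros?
Numerator is a nonzero constant (5) → Zeros: none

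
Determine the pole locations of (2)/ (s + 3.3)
Set denominator = 0: s + 3.3 = 0 → Poles: -3.3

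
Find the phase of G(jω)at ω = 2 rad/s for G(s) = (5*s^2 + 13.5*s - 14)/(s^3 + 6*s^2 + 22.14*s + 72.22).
Substitute s = j*2: G(j2) = -0.181227 + 0.696286j.
∠G(j2) = atan2(Im, Re) = atan2(0.696286, -0.181227) = 104.59°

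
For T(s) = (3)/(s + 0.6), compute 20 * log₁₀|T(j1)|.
Substitute s = j*1: T(j1) = 1.32353 - 2.20588j.
|T(j1)| = sqrt(Re² + Im²) = 2.572.
20*log₁₀(2.572) = 8.21 dB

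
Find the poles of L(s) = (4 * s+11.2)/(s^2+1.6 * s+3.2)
Set denominator = 0: s^2 + 1.6*s + 3.2 = 0 → Poles: -0.8 + 1.6j, -0.8 - 1.6j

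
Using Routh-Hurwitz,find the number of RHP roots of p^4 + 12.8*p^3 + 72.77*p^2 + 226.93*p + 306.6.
Routh array:
p^4: [1, 72.77, 306.6]; p^3: [12.8, 226.93]; p^2: [55.0411, 306.6]; p^1: [155.629]; p^0: [306.6]
First column: [1, 12.8, 55.0411, 155.629, 306.6]. Sign changes = RHP roots = 0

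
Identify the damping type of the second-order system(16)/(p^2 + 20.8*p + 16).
Standard form: ωn²/(p²+2ζωn·p+ωn²) gives ωn=4, ζ=2.6.
Overdamped (ζ = 2.6 > 1)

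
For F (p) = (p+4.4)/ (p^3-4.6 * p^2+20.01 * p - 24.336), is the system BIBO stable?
Denominator: p^3 - 4.6*p^2 + 20.01*p - 24.336 = (p - 1.6)(p^2 - 3*p + 15.21). Poles: 1.5 + 3.6j, 1.5 - 3.6j, 1.6. All Re(p)<0: No (unstable)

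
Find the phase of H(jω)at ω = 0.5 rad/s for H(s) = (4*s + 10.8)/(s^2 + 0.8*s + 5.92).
Substitute s = j*0.5: H(j0.5) = 1.92009 + 0.217278j.
∠H(j0.5) = atan2(Im, Re) = atan2(0.217278, 1.92009) = 6.46°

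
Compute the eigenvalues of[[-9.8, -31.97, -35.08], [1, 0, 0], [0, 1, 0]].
Eigenvalues solve det(λI - A) = 0.
Characteristic polynomial: λ^3 + 9.8*λ^2 + 31.97*λ + 35.08 = 0.
Factor: (λ + 4)(λ^2 + 5.8*λ + 8.77) = 0.
Roots: -2.9 + 0.6j, -2.9 - 0.6j, -4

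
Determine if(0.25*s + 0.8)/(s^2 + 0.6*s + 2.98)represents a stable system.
Denominator: s^2 + 0.6*s + 2.98. Poles: -0.3 + 1.7j, -0.3 - 1.7j. All Re(p)<0: Yes (stable)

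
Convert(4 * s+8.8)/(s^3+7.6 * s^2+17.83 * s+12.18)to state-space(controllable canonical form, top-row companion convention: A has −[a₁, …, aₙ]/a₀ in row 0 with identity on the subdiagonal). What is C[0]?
Reachable canonical form: C = numerator coefficients (right-aligned, zero-padded to length n).
num = 4*s + 8.8, C = [[0, 4, 8.8]].
C[0] = 0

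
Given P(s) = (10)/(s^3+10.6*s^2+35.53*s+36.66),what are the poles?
Set denominator = 0: s^3 + 10.6*s^2 + 35.53*s + 36.66 = (s + 4.7)(s + 3.9)(s + 2) = 0 → Poles: -2, -3.9, -4.7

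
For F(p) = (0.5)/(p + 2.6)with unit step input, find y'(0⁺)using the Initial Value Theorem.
IVT: y'(0⁺) = lim_{p→∞} p²·Y(p) = lim_{p→∞} p·F(p).
deg(num) = 0, deg(den) = 1, relative degree = 1, so p·F(p) → (leading num)/(leading den) = 0.5/1 = 0.5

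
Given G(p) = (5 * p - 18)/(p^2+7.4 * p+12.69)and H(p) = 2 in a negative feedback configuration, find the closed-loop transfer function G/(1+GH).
Closed-loop T = G/(1+GH).
Numerator: G_num * H_den = 5*p - 18.
Denominator: G_den * H_den + G_num * H_num = (p^2 + 7.4*p + 12.69) + (10*p - 36) = p^2 + 17.4*p - 23.31.
T(p) = (5*p - 18)/(p^2 + 17.4*p - 23.31)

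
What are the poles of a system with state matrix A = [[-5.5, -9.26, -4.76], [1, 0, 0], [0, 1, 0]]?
Eigenvalues solve det(λI - A) = 0.
Characteristic polynomial: λ^3 + 5.5*λ^2 + 9.26*λ + 4.76 = 0.
Factor: (λ + 1.7)(λ + 1)(λ + 2.8) = 0.
Roots: -1, -1.7, -2.8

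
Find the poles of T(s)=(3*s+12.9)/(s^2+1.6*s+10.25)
Set denominator = 0: s^2 + 1.6*s + 10.25 = 0 → Poles: -0.8 + 3.1j, -0.8 - 3.1j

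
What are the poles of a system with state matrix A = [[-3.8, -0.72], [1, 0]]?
Eigenvalues solve det(λI - A) = 0.
Characteristic polynomial: λ^2 + 3.8*λ + 0.72 = 0.
Factor: (λ + 3.6)(λ + 0.2) = 0.
Roots: -0.2, -3.6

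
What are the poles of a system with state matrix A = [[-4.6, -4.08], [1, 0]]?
Eigenvalues solve det(λI - A) = 0.
Characteristic polynomial: λ^2 + 4.6*λ + 4.08 = 0.
Factor: (λ + 3.4)(λ + 1.2) = 0.
Roots: -1.2, -3.4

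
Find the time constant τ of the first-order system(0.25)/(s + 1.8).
First-order system: τ = -1/pole. Pole = -1.8. τ = -1/(-1.8) = 0.5556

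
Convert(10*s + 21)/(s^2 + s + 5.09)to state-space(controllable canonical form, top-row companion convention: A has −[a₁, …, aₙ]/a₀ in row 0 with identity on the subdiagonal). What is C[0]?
Reachable canonical form: C = numerator coefficients (right-aligned, zero-padded to length n).
num = 10*s + 21, C = [[10, 21]].
C[0] = 10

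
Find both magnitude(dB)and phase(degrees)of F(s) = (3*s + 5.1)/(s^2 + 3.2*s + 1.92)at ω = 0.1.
Substitute s = j*0.1: F(j0.1) = 2.62285 - 0.282362j.
|F| = 20*log₁₀(sqrt(Re²+Im²)) = 8.43 dB.
∠F = atan2(Im, Re) = -6.14°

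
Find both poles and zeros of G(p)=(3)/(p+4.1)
Set denominator = 0: p + 4.1 = 0 → Poles: -4.1
Numerator is a nonzero constant (3) → Zeros: none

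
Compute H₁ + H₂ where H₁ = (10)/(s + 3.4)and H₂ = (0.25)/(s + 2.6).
Parallel: H = H₁ + H₂ = (n₁·d₂ + n₂·d₁)/(d₁·d₂).
n₁·d₂ = 10*s + 26. n₂·d₁ = 0.25*s + 0.85. Sum = 10.25*s + 26.85. d₁·d₂ = s^2 + 6*s + 8.84.
H(s) = (10.25*s + 26.85)/(s^2 + 6*s + 8.84)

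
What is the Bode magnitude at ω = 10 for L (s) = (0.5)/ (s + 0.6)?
Substitute s = j*10: L(j10) = 0.00298924 - 0.0498206j.
|L(j10)| = sqrt(Re² + Im²) = 0.04991.
20*log₁₀(0.04991) = -26.04 dB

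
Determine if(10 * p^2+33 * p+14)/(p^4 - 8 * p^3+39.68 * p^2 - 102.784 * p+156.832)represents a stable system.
Denominator: p^4 - 8*p^3 + 39.68*p^2 - 102.784*p + 156.832 = (p^2 - 5.2*p + 11.6)(p^2 - 2.8*p + 13.52). Poles: 1.4 + 3.4j, 1.4 - 3.4j, 2.6 + 2.2j, 2.6 - 2.2j. All Re(p)<0: No (unstable)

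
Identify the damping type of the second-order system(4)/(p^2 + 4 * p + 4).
Standard form: ωn²/(p²+2ζωn·p+ωn²) gives ωn=2, ζ=1.
Critically damped (ζ = 1)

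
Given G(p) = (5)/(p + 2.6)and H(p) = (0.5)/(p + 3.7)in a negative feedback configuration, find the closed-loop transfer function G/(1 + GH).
Closed-loop T = G/(1+GH).
Numerator: G_num * H_den = 5*p + 18.5.
Denominator: G_den * H_den + G_num * H_num = (p^2 + 6.3*p + 9.62) + (2.5) = p^2 + 6.3*p + 12.12.
T(p) = (5*p + 18.5)/(p^2 + 6.3*p + 12.12)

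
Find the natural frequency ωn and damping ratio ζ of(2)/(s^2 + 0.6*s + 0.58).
Underdamped: complex pole -0.3 + 0.7j. ωn = |pole| = 0.7616, ζ = -Re(pole)/ωn = 0.3939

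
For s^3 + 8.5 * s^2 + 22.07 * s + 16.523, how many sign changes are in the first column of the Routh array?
Routh array:
s^3: [1, 22.07]; s^2: [8.5, 16.523]; s^1: [20.1261]; s^0: [16.523]
First column: [1, 8.5, 20.1261, 16.523]. Sign changes = 0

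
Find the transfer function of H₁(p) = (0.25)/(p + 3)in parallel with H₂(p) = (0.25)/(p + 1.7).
Parallel: H = H₁ + H₂ = (n₁·d₂ + n₂·d₁)/(d₁·d₂).
n₁·d₂ = 0.25*p + 0.425. n₂·d₁ = 0.25*p + 0.75. Sum = 0.5*p + 1.175. d₁·d₂ = p^2 + 4.7*p + 5.1.
H(p) = (0.5*p + 1.175)/(p^2 + 4.7*p + 5.1)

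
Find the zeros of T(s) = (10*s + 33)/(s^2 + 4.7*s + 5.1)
Set numerator = 0: 10*s + 33 = 0 → Zeros: -3.3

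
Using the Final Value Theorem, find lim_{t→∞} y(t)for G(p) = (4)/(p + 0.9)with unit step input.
FVT: lim_{t→∞} y(t) = lim_{p→0} p*Y(p) where Y(p) = G(p)/p.
= lim_{p→0} G(p) = G(0) = num(0)/den(0) = 4/0.9 = 4.444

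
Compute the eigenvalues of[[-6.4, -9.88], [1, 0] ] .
Eigenvalues solve det(λI - A) = 0.
Characteristic polynomial: λ^2 + 6.4*λ + 9.88 = 0.
Factor: (λ + 2.6)(λ + 3.8) = 0.
Roots: -2.6, -3.8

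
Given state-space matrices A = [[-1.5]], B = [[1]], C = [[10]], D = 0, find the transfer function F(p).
F(p) = C(pI - A)⁻¹B + D.
Characteristic polynomial det(pI - A) = p + 1.5.
Numerator from C·adj(pI-A)·B + D·det(pI-A) = 10.
F(p) = (10)/(p + 1.5)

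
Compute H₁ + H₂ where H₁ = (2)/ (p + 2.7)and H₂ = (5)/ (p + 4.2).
Parallel: H = H₁ + H₂ = (n₁·d₂ + n₂·d₁)/(d₁·d₂).
n₁·d₂ = 2*p + 8.4. n₂·d₁ = 5*p + 13.5. Sum = 7*p + 21.9. d₁·d₂ = p^2 + 6.9*p + 11.34.
H(p) = (7*p + 21.9)/(p^2 + 6.9*p + 11.34)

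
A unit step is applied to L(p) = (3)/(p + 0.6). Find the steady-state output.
FVT: lim_{t→∞} y(t) = lim_{p→0} p*Y(p) where Y(p) = L(p)/p.
= lim_{p→0} L(p) = L(0) = num(0)/den(0) = 3/0.6 = 5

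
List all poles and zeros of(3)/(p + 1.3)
Set denominator = 0: p + 1.3 = 0 → Poles: -1.3
Numerator is a nonzero constant (3) → Zeros: none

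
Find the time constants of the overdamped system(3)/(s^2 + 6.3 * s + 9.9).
Overdamped: real poles at -3, -3.3. τ = -1/pole → τ₁ = 0.3333, τ₂ = 0.303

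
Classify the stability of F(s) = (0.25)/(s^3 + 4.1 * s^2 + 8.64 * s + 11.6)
Denominator: s^3 + 4.1*s^2 + 8.64*s + 11.6 = (s + 2.5)(s^2 + 1.6*s + 4.64). Poles: -0.8 + 2j, -0.8 - 2j, -2.5. Stable (all poles in LHP)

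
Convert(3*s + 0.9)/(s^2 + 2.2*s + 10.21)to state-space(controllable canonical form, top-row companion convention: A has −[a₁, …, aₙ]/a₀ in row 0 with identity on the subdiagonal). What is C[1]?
Reachable canonical form: C = numerator coefficients (right-aligned, zero-padded to length n).
num = 3*s + 0.9, C = [[3, 0.9]].
C[1] = 0.9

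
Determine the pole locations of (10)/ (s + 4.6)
Set denominator = 0: s + 4.6 = 0 → Poles: -4.6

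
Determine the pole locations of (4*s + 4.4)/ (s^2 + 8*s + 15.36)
Set denominator = 0: s^2 + 8*s + 15.36 = (s + 4.8)(s + 3.2) = 0 → Poles: -3.2, -4.8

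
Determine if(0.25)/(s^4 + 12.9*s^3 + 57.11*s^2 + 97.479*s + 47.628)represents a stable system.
Denominator: s^4 + 12.9*s^3 + 57.11*s^2 + 97.479*s + 47.628 = (s + 2.7)(s + 0.8)(s + 4.9)(s + 4.5). Poles: -0.8, -2.7, -4.5, -4.9. All Re(p)<0: Yes (stable)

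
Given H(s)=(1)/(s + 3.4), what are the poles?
Set denominator = 0: s + 3.4 = 0 → Poles: -3.4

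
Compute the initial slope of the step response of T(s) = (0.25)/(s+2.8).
IVT: y'(0⁺) = lim_{s→∞} s²·Y(s) = lim_{s→∞} s·T(s).
deg(num) = 0, deg(den) = 1, relative degree = 1, so s·T(s) → (leading num)/(leading den) = 0.25/1 = 0.25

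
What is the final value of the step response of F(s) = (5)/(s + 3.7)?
FVT: lim_{t→∞} y(t) = lim_{s→0} s*Y(s) where Y(s) = F(s)/s.
= lim_{s→0} F(s) = F(0) = num(0)/den(0) = 5/3.7 = 1.351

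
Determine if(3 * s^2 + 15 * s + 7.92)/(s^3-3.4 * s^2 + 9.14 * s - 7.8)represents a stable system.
Denominator: s^3 - 3.4*s^2 + 9.14*s - 7.8 = (s - 1.2)(s^2 - 2.2*s + 6.5). Poles: 1.1 + 2.3j, 1.1 - 2.3j, 1.2. All Re(p)<0: No (unstable)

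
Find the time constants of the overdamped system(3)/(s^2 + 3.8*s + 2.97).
Overdamped: real poles at -2.7, -1.1. τ = -1/pole → τ₁ = 0.3704, τ₂ = 0.9091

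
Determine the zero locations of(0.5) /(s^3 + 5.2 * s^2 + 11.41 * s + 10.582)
Numerator is a nonzero constant (0.5) → Zeros: none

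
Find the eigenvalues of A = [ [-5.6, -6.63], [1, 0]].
Eigenvalues solve det(λI - A) = 0.
Characteristic polynomial: λ^2 + 5.6*λ + 6.63 = 0.
Factor: (λ + 1.7)(λ + 3.9) = 0.
Roots: -1.7, -3.9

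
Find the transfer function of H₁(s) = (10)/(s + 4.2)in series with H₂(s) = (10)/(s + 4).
Series: H = H₁ · H₂ = (n₁·n₂)/(d₁·d₂).
Num: n₁·n₂ = 100. Den: d₁·d₂ = s^2 + 8.2*s + 16.8.
H(s) = (100)/(s^2 + 8.2*s + 16.8)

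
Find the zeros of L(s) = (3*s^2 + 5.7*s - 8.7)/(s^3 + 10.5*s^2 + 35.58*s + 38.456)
Set numerator = 0: 3*s^2 + 5.7*s - 8.7 = 3*(s - 1)(s + 2.9) = 0 → Zeros: -2.9, 1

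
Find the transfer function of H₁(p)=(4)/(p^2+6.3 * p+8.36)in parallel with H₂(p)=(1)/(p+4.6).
Parallel: H = H₁ + H₂ = (n₁·d₂ + n₂·d₁)/(d₁·d₂).
n₁·d₂ = 4*p + 18.4. n₂·d₁ = p^2 + 6.3*p + 8.36. Sum = p^2 + 10.3*p + 26.76. d₁·d₂ = p^3 + 10.9*p^2 + 37.34*p + 38.456.
H(p) = (p^2 + 10.3*p + 26.76)/(p^3 + 10.9*p^2 + 37.34*p + 38.456)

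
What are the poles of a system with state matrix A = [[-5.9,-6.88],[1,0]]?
Eigenvalues solve det(λI - A) = 0.
Characteristic polynomial: λ^2 + 5.9*λ + 6.88 = 0.
Factor: (λ + 4.3)(λ + 1.6) = 0.
Roots: -1.6, -4.3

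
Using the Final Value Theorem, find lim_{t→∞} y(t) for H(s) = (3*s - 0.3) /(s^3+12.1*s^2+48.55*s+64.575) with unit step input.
FVT: lim_{t→∞} y(t) = lim_{s→0} s*Y(s) where Y(s) = H(s)/s.
= lim_{s→0} H(s) = H(0) = num(0)/den(0) = -0.3/64.575 = -0.004646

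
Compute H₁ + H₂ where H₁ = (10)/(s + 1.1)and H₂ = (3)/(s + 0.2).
Parallel: H = H₁ + H₂ = (n₁·d₂ + n₂·d₁)/(d₁·d₂).
n₁·d₂ = 10*s + 2. n₂·d₁ = 3*s + 3.3. Sum = 13*s + 5.3. d₁·d₂ = s^2 + 1.3*s + 0.22.
H(s) = (13*s + 5.3)/(s^2 + 1.3*s + 0.22)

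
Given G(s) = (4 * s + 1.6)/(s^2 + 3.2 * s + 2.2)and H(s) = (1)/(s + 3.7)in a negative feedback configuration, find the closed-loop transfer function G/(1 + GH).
Closed-loop T = G/(1+GH).
Numerator: G_num * H_den = 4*s^2 + 16.4*s + 5.92.
Denominator: G_den * H_den + G_num * H_num = (s^3 + 6.9*s^2 + 14.04*s + 8.14) + (4*s + 1.6) = s^3 + 6.9*s^2 + 18.04*s + 9.74.
T(s) = (4*s^2 + 16.4*s + 5.92)/(s^3 + 6.9*s^2 + 18.04*s + 9.74)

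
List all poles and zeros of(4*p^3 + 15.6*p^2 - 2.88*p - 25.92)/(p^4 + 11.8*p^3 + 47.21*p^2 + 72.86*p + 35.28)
Set denominator = 0: p^4 + 11.8*p^3 + 47.21*p^2 + 72.86*p + 35.28 = (p + 2)(p + 0.9)(p + 4.9)(p + 4) = 0 → Poles: -0.9, -2, -4, -4.9
Set numerator = 0: 4*p^3 + 15.6*p^2 - 2.88*p - 25.92 = 4*(p + 1.5)(p - 1.2)(p + 3.6) = 0 → Zeros: -1.5, -3.6, 1.2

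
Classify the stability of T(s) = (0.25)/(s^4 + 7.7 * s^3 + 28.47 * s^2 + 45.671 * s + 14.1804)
Denominator: s^4 + 7.7*s^3 + 28.47*s^2 + 45.671*s + 14.1804 = (s + 2.7)(s + 0.4)(s^2 + 4.6*s + 13.13). Poles: -0.4, -2.3 + 2.8j, -2.3 - 2.8j, -2.7. Stable (all poles in LHP)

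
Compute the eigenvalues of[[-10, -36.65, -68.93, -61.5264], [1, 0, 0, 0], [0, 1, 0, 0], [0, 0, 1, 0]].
Eigenvalues solve det(λI - A) = 0.
Characteristic polynomial: λ^4 + 10*λ^3 + 36.65*λ^2 + 68.93*λ + 61.5264 = 0.
Factor: (λ + 4.8)(λ + 2.6)(λ^2 + 2.6*λ + 4.93) = 0.
Roots: -1.3 + 1.8j, -1.3 - 1.8j, -2.6, -4.8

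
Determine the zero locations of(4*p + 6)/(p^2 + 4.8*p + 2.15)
Set numerator = 0: 4*p + 6 = 0 → Zeros: -1.5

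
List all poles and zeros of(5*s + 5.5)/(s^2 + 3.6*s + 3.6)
Set denominator = 0: s^2 + 3.6*s + 3.6 = 0 → Poles: -1.8 + 0.6j, -1.8 - 0.6j
Set numerator = 0: 5*s + 5.5 = 0 → Zeros: -1.1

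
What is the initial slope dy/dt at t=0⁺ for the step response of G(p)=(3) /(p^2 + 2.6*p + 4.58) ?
IVT: y'(0⁺) = lim_{p→∞} p²·Y(p) = lim_{p→∞} p·G(p).
deg(num) = 0, deg(den) = 2, relative degree = 2 ≥ 2, so p·G(p) → 0. Initial slope = 0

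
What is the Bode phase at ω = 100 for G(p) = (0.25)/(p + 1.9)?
Substitute p = j*100: G(j100) = 4.74829e-05 - 0.0024991j.
∠G(j100) = atan2(Im, Re) = atan2(-0.0024991, 4.74829e-05) = -88.91°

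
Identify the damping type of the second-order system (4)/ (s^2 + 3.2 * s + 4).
Standard form: ωn²/(s²+2ζωn·s+ωn²) gives ωn=2, ζ=0.8.
Underdamped (ζ = 0.8 < 1)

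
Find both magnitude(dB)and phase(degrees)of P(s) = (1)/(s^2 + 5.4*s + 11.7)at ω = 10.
Substitute s = j*10: P(j10) = -0.00824241 - 0.00504066j.
|P| = 20*log₁₀(sqrt(Re²+Im²)) = -40.30 dB.
∠P = atan2(Im, Re) = -148.55°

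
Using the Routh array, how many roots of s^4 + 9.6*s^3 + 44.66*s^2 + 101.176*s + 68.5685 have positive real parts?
Routh array:
s^4: [1, 44.66, 68.5685]; s^3: [9.6, 101.176]; s^2: [34.1208, 68.5685]; s^1: [81.884]; s^0: [68.5685]
First column: [1, 9.6, 34.1208, 81.884, 68.5685]. Sign changes = RHP roots = 0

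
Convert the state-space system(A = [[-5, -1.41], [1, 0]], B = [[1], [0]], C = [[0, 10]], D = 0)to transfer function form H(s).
H(s) = C(sI - A)⁻¹B + D.
Characteristic polynomial det(sI - A) = s^2 + 5*s + 1.41.
Numerator from C·adj(sI-A)·B + D·det(sI-A) = 10.
H(s) = (10)/(s^2 + 5*s + 1.41)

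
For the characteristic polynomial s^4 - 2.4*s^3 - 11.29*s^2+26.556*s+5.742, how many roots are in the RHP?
s^4 - 2.4*s^3 - 11.29*s^2 + 26.556*s + 5.742 = (s - 2.9)(s + 3.3)(s - 3)(s + 0.2). Poles: -0.2, -3.3, 2.9, 3. RHP poles (Re>0): 2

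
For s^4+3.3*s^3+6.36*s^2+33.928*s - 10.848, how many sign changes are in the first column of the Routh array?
Routh array:
s^4: [1, 6.36, -10.848]; s^3: [3.3, 33.928]; s^2: [-3.92121, -10.848]; s^1: [24.7986]; s^0: [-10.848]
First column: [1, 3.3, -3.92121, 24.7986, -10.848]. Sign changes = 3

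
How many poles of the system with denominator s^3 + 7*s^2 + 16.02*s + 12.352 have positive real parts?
s^3 + 7*s^2 + 16.02*s + 12.352 = (s + 3.2)(s^2 + 3.8*s + 3.86). Poles: -1.9 + 0.5j, -1.9 - 0.5j, -3.2. RHP poles (Re>0): 0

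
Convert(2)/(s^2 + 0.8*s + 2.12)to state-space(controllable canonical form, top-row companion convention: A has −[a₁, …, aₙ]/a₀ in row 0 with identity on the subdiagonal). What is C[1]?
Reachable canonical form: C = numerator coefficients (right-aligned, zero-padded to length n).
num = 2, C = [[0, 2]].
C[1] = 2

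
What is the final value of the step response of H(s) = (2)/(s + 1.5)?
FVT: lim_{t→∞} y(t) = lim_{s→0} s*Y(s) where Y(s) = H(s)/s.
= lim_{s→0} H(s) = H(0) = num(0)/den(0) = 2/1.5 = 1.333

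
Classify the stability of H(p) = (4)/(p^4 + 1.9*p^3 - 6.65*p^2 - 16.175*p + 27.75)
Denominator: p^4 + 1.9*p^3 - 6.65*p^2 - 16.175*p + 27.75 = (p - 2)(p - 1.5)(p^2 + 5.4*p + 9.25). Poles: -2.7 + 1.4j, -2.7 - 1.4j, 1.5, 2. Unstable (2 pole(s) in RHP)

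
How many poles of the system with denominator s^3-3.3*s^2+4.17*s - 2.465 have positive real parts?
s^3 - 3.3*s^2 + 4.17*s - 2.465 = (s - 1.7)(s^2 - 1.6*s + 1.45). Poles: 0.8 + 0.9j, 0.8 - 0.9j, 1.7. RHP poles (Re>0): 3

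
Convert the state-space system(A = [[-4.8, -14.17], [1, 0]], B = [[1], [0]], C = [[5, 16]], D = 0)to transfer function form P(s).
P(s) = C(sI - A)⁻¹B + D.
Characteristic polynomial det(sI - A) = s^2 + 4.8*s + 14.17.
Numerator from C·adj(sI-A)·B + D·det(sI-A) = 5*s + 16.
P(s) = (5*s + 16)/(s^2 + 4.8*s + 14.17)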